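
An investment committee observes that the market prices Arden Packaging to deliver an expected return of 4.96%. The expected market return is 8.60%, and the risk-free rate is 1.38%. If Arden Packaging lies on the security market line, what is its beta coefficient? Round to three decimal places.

0.496

MRP = 8.60% − 1.38% = 7.22%
β = (E(R) − R_f) / MRP = (4.96% − 1.38%) / 7.22% = 3.58% / 7.22% = 0.496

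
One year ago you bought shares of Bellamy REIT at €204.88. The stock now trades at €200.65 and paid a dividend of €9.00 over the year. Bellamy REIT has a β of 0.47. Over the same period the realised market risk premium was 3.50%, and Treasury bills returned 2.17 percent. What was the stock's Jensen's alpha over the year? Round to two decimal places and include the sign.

Realised HPR = (P1 + D1 − P0) / P0 = (200.65 + 9.00 − 204.88) / 204.88 = 4.77 / 204.88 = 2.3282%
CAPM required = R_f + β·MRP = 2.17% + 0.47 × 3.50% = 3.8150%
α = realised − required = 2.3282% − 3.8150% = -1.49%

-1.49%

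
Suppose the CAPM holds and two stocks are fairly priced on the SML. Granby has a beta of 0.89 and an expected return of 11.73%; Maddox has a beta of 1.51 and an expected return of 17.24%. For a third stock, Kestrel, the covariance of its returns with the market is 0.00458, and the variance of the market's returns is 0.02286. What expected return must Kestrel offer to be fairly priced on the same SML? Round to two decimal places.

5.60%

MRP = (17.24% − 11.73%) / (1.51 − 0.89) = 8.8871%
R_f = 11.73% − 0.89 × 8.8871% = 3.8205%
β_Kestrel = Cov / Var(R_m) = 0.00458 / 0.02286 = 0.2003
E(R_Kestrel) = R_f + β × MRP = 3.8205% + 0.2003 × 8.8871% = 5.60%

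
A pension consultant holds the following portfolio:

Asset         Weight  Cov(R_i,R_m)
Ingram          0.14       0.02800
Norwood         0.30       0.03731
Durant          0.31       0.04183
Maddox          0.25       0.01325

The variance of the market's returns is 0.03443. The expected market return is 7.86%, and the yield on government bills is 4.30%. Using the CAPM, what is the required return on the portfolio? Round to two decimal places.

7.55%

β_Ingram = 0.02800 / 0.03443 = 0.8132
β_Norwood = 0.03731 / 0.03443 = 1.0836
β_Durant = 0.04183 / 0.03443 = 1.2149
β_Maddox = 0.01325 / 0.03443 = 0.3848
β_P = Σ w_i β_i = 0.14×0.8132 + 0.30×1.0836 + 0.31×1.2149 + 0.25×0.3848 = 0.9117
MRP = 7.86% − 4.30% = 3.56%
E(R_P) = R_f + β_P × MRP = 4.30% + 0.9117 × 3.56% = 7.55%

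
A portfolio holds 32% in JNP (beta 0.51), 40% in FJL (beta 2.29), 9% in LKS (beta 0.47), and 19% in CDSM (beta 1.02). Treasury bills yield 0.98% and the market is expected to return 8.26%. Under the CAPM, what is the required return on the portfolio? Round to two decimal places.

10.56%

β_P = Σ w_i β_i = 0.32×0.51 + 0.40×2.29 + 0.09×0.47 + 0.19×1.02 = 1.3153
MRP = 8.26% − 0.98% = 7.28%
E(R_P) = R_f + β_P × MRP = 0.98% + 1.3153 × 7.28% = 10.56%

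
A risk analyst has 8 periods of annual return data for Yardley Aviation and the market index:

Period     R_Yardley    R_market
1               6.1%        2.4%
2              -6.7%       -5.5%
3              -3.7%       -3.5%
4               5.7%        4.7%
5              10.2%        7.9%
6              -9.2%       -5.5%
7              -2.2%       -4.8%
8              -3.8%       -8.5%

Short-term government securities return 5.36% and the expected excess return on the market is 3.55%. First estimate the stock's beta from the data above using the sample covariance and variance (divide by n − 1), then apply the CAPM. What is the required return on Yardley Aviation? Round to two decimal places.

Mean R_i = (6.1 − 6.7 − 3.7 + 5.7 + 10.2 − 9.2 − 2.2 − 3.8) / 8 = -0.4500%
Mean R_m = (2.4 − 5.5 − 3.5 + 4.7 + 7.9 − 5.5 − 4.8 − 8.5) / 8 = -1.6000%
Σ(R_i − R̄_i)(R_m − R̄_m) = 259.5100  ⇒  Cov = 259.5100 / 7 = 37.0729
Σ(R_m − R̄_m)² = 237.8200  ⇒  Var(R_m) = 237.8200 / 7 = 33.9743
β = Cov / Var(R_m) = 37.0729 / 33.9743 = 1.0912
E(R) = R_f + β × MRP = 5.36% + 1.0912 × 3.55% = 9.23%

9.23%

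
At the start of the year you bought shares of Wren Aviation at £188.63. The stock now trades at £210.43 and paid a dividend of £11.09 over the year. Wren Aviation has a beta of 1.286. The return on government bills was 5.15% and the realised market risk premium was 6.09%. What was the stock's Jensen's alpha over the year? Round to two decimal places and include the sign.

+4.45%

Realised HPR = (P1 + D1 − P0) / P0 = (210.43 + 11.09 − 188.63) / 188.63 = 32.89 / 188.63 = 17.4363%
CAPM required = R_f + β·MRP = 5.15% + 1.286 × 6.09% = 12.98174%
α = realised − required = 17.4363% − 12.98174% = +4.45%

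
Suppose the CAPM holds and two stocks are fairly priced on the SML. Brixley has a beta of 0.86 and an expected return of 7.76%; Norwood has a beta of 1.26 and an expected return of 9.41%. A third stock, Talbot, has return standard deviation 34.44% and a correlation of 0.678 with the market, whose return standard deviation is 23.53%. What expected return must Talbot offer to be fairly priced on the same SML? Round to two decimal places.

8.31%

MRP = (9.41% − 7.76%) / (1.26 − 0.86) = 4.1250%
R_f = 7.76% − 0.86 × 4.1250% = 4.2125%
β_Talbot = ρ·σ_i/σ_m = 0.678 × 34.44 / 23.53 = 0.9924
E(R_Talbot) = R_f + β × MRP = 4.2125% + 0.9924 × 4.1250% = 8.31%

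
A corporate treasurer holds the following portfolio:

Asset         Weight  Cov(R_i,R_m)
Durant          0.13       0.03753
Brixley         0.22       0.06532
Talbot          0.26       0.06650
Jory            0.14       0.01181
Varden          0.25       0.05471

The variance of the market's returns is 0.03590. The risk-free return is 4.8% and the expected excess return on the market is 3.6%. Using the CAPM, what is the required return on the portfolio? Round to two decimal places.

β_Durant = 0.03753 / 0.03590 = 1.0454
β_Brixley = 0.06532 / 0.03590 = 1.8195
β_Talbot = 0.06650 / 0.03590 = 1.8524
β_Jory = 0.01181 / 0.03590 = 0.3290
β_Varden = 0.05471 / 0.03590 = 1.5240
β_P = Σ w_i β_i = 0.13×1.0454 + 0.22×1.8195 + 0.26×1.8524 + 0.14×0.3290 + 0.25×1.5240 = 1.4449
E(R_P) = R_f + β_P × MRP = 4.8% + 1.4449 × 3.6% = 10.00%

10.00%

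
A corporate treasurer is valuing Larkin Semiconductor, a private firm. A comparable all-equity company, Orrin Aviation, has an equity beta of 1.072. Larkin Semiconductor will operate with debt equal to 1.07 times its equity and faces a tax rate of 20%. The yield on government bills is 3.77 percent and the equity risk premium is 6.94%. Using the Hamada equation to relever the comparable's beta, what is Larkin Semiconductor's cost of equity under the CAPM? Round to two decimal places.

β_L = β_U × [1 + (1 − t)(D/E)] = 1.072 × [1 + (1 − 0.20) × 1.07]
    = 1.072 × [1 + 0.80 × 1.07] = 1.072 × 1.8560 = 1.9896
E(R) = R_f + β_L × MRP = 3.77% + 1.9896 × 6.94% = 17.58%

17.58%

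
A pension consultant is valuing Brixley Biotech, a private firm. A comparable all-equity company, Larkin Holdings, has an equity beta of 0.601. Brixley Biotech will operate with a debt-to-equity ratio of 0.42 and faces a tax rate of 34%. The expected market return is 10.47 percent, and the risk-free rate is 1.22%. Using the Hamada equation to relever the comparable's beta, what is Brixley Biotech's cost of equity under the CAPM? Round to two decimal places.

8.32%

β_L = β_U × [1 + (1 − t)(D/E)] = 0.601 × [1 + (1 − 0.34) × 0.42]
    = 0.601 × [1 + 0.66 × 0.42] = 0.601 × 1.2772 = 0.7676
MRP = 10.47% − 1.22% = 9.25%
E(R) = R_f + β_L × MRP = 1.22% + 0.7676 × 9.25% = 8.32%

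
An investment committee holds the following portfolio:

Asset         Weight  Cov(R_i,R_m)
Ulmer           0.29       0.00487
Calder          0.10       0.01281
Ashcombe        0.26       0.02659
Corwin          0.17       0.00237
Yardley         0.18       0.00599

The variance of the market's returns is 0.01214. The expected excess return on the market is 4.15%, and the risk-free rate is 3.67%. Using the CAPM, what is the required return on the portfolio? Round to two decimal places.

β_Ulmer = 0.00487 / 0.01214 = 0.4012
β_Calder = 0.01281 / 0.01214 = 1.0552
β_Ashcombe = 0.02659 / 0.01214 = 2.1903
β_Corwin = 0.00237 / 0.01214 = 0.1952
β_Yardley = 0.00599 / 0.01214 = 0.4934
β_P = Σ w_i β_i = 0.29×0.4012 + 0.10×1.0552 + 0.26×2.1903 + 0.17×0.1952 + 0.18×0.4934 = 0.9133
E(R_P) = R_f + β_P × MRP = 3.67% + 0.9133 × 4.15% = 7.46%

7.46%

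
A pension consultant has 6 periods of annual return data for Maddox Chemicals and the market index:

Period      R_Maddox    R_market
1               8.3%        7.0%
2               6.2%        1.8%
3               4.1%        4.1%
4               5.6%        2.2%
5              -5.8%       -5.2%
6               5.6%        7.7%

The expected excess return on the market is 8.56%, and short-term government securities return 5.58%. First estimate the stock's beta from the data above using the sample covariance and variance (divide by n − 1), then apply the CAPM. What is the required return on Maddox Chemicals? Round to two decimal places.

13.56%

Mean R_i = (8.3 + 6.2 + 4.1 + 5.6 − 5.8 + 5.6) / 6 = 4.0000%
Mean R_m = (7.0 + 1.8 + 4.1 + 2.2 − 5.2 + 7.7) / 6 = 2.9333%
Σ(R_i − R̄_i)(R_m − R̄_m) = 101.2700  ⇒  Cov = 101.2700 / 5 = 20.2540
Σ(R_m − R̄_m)² = 108.5933  ⇒  Var(R_m) = 108.5933 / 5 = 21.7187
β = Cov / Var(R_m) = 20.2540 / 21.7187 = 0.9326
E(R) = R_f + β × MRP = 5.58% + 0.9326 × 8.56% = 13.56%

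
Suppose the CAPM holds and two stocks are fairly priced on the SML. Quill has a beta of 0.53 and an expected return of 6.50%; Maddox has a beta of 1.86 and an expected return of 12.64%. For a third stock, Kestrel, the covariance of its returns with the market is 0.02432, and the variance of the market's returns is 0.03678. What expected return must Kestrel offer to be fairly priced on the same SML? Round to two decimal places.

MRP = (12.64% − 6.50%) / (1.86 − 0.53) = 4.6165%
R_f = 6.50% − 0.53 × 4.6165% = 4.0533%
β_Kestrel = Cov / Var(R_m) = 0.02432 / 0.03678 = 0.6612
E(R_Kestrel) = R_f + β × MRP = 4.0533% + 0.6612 × 4.6165% = 7.11%

7.11%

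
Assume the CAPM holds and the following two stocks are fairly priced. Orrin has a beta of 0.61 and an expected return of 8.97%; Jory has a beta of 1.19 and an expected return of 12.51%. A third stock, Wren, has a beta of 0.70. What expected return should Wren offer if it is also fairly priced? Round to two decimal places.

9.52%

MRP (SML slope) = (12.51% − 8.97%) / (1.19 − 0.61) = 3.54% / 0.58 = 6.1034%
R_f (intercept) = 8.97% − 0.61 × 6.1034% = 5.2469%
E(R_Wren) = R_f + β × MRP = 5.2469% + 0.70 × 6.1034% = 9.52%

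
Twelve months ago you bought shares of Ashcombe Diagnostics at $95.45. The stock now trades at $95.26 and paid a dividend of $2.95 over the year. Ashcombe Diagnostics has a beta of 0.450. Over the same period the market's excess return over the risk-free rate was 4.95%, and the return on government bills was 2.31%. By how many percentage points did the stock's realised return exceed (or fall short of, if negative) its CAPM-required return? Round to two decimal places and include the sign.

Realised HPR = (P1 + D1 − P0) / P0 = (95.26 + 2.95 − 95.45) / 95.45 = 2.76 / 95.45 = 2.8916%
CAPM required = R_f + β·MRP = 2.31% + 0.450 × 4.95% = 4.53750%
α = realised − required = 2.8916% − 4.53750% = -1.65%

-1.65%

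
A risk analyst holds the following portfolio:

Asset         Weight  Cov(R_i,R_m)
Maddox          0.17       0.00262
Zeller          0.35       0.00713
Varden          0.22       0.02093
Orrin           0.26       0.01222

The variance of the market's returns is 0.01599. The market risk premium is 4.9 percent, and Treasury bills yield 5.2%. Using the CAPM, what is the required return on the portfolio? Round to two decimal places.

8.49%

β_Maddox = 0.00262 / 0.01599 = 0.1639
β_Zeller = 0.00713 / 0.01599 = 0.4459
β_Varden = 0.02093 / 0.01599 = 1.3089
β_Orrin = 0.01222 / 0.01599 = 0.7642
β_P = Σ w_i β_i = 0.17×0.1639 + 0.35×0.4459 + 0.22×1.3089 + 0.26×0.7642 = 0.6706
E(R_P) = R_f + β_P × MRP = 5.2% + 0.6706 × 4.9% = 8.49%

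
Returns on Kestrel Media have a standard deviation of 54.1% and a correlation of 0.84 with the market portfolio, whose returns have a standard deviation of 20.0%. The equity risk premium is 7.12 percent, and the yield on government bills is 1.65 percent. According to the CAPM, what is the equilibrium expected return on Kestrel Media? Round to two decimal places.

β = ρ × σ_i / σ_m = 0.84 × 54.1% / 20.0% = 2.2722
E(R) = 1.65% + 2.2722 × 7.12% = 17.83%

17.83%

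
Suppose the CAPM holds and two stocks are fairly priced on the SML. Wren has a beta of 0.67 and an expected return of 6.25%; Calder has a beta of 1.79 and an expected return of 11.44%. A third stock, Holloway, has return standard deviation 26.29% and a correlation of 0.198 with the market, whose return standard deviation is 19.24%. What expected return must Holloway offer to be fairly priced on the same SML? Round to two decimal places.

MRP = (11.44% − 6.25%) / (1.79 − 0.67) = 4.6339%
R_f = 6.25% − 0.67 × 4.6339% = 3.1453%
β_Holloway = ρ·σ_i/σ_m = 0.198 × 26.29 / 19.24 = 0.2706
E(R_Holloway) = R_f + β × MRP = 3.1453% + 0.2706 × 4.6339% = 4.40%

4.40%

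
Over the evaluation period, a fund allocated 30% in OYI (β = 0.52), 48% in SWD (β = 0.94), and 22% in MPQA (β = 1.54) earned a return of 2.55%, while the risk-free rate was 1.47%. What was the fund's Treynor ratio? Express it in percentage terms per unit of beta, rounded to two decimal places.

1.14%

β_P = 0.30×0.52 + 0.48×0.94 + 0.22×1.54 = 0.9460
Treynor = (R_P − R_f) / β_P = (2.55% − 1.47%) / 0.9460 = 1.08% / 0.9460 = 1.14%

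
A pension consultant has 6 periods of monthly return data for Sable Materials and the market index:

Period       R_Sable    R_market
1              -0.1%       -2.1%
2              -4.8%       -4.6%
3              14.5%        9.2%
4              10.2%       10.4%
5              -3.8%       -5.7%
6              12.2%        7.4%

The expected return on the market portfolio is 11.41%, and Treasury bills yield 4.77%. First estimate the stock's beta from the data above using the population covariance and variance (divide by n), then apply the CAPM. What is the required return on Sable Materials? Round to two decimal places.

Mean R_i = (-0.1 − 4.8 + 14.5 + 10.2 − 3.8 + 12.2) / 6 = 4.7000%
Mean R_m = (-2.1 − 4.6 + 9.2 + 10.4 − 5.7 + 7.4) / 6 = 2.4333%
Σ(R_i − R̄_i)(R_m − R̄_m) = 305.0900  ⇒  Cov = 305.0900 / 6 = 50.8483
Σ(R_m − R̄_m)² = 270.0933  ⇒  Var(R_m) = 270.0933 / 6 = 45.0156
β = Cov / Var(R_m) = 50.8483 / 45.0156 = 1.1296
MRP = 11.41% − 4.77% = 6.64%
E(R) = R_f + β × MRP = 4.77% + 1.1296 × 6.64% = 12.27%

12.27%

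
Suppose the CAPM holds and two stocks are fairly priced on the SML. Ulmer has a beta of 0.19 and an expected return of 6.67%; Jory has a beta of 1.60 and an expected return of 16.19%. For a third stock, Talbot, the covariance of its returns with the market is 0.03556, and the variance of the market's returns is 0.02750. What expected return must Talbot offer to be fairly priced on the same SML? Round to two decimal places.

14.12%

MRP = (16.19% − 6.67%) / (1.60 − 0.19) = 6.7518%
R_f = 6.67% − 0.19 × 6.7518% = 5.3872%
β_Talbot = Cov / Var(R_m) = 0.03556 / 0.02750 = 1.2931
E(R_Talbot) = R_f + β × MRP = 5.3872% + 1.2931 × 6.7518% = 14.12%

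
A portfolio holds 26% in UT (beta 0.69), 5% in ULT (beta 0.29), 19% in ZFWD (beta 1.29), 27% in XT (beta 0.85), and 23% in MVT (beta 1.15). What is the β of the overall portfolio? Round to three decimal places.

β_P = Σ w_i β_i = 0.26×0.69 + 0.05×0.29 + 0.19×1.29 + 0.27×0.85 + 0.23×1.15 = 0.9330

0.933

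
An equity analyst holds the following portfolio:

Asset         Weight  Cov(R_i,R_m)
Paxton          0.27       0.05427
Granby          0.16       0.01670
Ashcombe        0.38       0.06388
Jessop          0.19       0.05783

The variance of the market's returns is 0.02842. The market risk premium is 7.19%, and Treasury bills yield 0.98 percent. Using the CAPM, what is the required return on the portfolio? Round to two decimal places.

14.28%

β_Paxton = 0.05427 / 0.02842 = 1.9096
β_Granby = 0.01670 / 0.02842 = 0.5876
β_Ashcombe = 0.06388 / 0.02842 = 2.2477
β_Jessop = 0.05783 / 0.02842 = 2.0348
β_P = Σ w_i β_i = 0.27×1.9096 + 0.16×0.5876 + 0.38×2.2477 + 0.19×2.0348 = 1.8503
E(R_P) = R_f + β_P × MRP = 0.98% + 1.8503 × 7.19% = 14.28%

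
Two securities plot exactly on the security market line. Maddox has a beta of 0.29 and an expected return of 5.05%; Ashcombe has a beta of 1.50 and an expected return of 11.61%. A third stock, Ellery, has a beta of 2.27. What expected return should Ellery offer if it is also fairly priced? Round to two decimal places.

15.78%

MRP (SML slope) = (11.61% − 5.05%) / (1.50 − 0.29) = 6.56% / 1.21 = 5.4215%
R_f (intercept) = 5.05% − 0.29 × 5.4215% = 3.4778%
E(R_Ellery) = R_f + β × MRP = 3.4778% + 2.27 × 5.4215% = 15.78%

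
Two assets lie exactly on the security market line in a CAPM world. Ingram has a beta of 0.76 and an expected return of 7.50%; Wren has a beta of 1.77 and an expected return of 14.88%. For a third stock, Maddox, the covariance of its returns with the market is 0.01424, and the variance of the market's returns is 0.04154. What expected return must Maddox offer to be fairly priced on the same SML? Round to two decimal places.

4.45%

MRP = (14.88% − 7.50%) / (1.77 − 0.76) = 7.3069%
R_f = 7.50% − 0.76 × 7.3069% = 1.9468%
β_Maddox = Cov / Var(R_m) = 0.01424 / 0.04154 = 0.3428
E(R_Maddox) = R_f + β × MRP = 1.9468% + 0.3428 × 7.3069% = 4.45%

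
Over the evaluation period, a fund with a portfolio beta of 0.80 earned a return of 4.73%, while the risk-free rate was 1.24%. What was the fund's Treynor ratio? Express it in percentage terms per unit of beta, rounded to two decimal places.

Treynor = (R_P − R_f) / β_P = (4.73% − 1.24%) / 0.8000 = 3.49% / 0.8000 = 4.36%

4.36%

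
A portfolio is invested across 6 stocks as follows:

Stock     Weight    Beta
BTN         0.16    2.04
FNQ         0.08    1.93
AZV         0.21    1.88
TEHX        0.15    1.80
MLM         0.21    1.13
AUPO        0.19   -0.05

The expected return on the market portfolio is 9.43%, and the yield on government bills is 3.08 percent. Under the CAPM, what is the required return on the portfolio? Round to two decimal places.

β_P = Σ w_i β_i = 0.16×2.04 + 0.08×1.93 + 0.21×1.88 + 0.15×1.80 + 0.21×1.13 + 0.19×-0.05 = 1.3734
MRP = 9.43% − 3.08% = 6.35%
E(R_P) = R_f + β_P × MRP = 3.08% + 1.3734 × 6.35% = 11.80%

11.80%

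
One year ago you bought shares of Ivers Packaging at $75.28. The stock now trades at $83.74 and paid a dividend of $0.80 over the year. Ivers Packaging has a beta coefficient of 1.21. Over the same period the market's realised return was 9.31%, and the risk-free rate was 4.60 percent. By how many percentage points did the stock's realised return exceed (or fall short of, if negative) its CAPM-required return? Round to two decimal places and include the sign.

Realised HPR = (P1 + D1 − P0) / P0 = (83.74 + 0.80 − 75.28) / 75.28 = 9.26 / 75.28 = 12.3007%
MRP = 9.31% − 4.60% = 4.71%
CAPM required = R_f + β·MRP = 4.60% + 1.21 × 4.71% = 10.2991%
α = realised − required = 12.3007% − 10.2991% = +2.00%

+2.00%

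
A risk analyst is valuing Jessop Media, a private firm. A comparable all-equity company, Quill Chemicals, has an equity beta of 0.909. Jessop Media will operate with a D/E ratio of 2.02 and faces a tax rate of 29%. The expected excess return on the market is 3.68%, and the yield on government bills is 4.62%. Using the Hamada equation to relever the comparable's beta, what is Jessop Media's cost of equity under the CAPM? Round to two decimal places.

12.76%

β_L = β_U × [1 + (1 − t)(D/E)] = 0.909 × [1 + (1 − 0.29) × 2.02]
    = 0.909 × [1 + 0.71 × 2.02] = 0.909 × 2.4342 = 2.2127
E(R) = R_f + β_L × MRP = 4.62% + 2.2127 × 3.68% = 12.76%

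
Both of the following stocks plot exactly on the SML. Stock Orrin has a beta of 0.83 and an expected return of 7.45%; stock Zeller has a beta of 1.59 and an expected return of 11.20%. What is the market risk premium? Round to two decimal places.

Both satisfy E(R) = R_f + β·MRP, so the slope of the SML is
MRP = (11.20% − 7.45%) / (1.59 − 0.83) = 3.75% / 0.76 = 4.9342%

4.93%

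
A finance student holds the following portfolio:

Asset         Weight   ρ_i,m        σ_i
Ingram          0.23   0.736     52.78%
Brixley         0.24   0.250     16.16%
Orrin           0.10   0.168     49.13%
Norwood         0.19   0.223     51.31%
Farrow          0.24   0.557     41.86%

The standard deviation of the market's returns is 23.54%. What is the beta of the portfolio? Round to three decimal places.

β_Ingram = 0.736 × 52.78% / 23.54% = 1.6502
β_Brixley = 0.250 × 16.16% / 23.54% = 0.1716
β_Orrin = 0.168 × 49.13% / 23.54% = 0.3506
β_Norwood = 0.223 × 51.31% / 23.54% = 0.4861
β_Farrow = 0.557 × 41.86% / 23.54% = 0.9905
β_P = Σ w_i β_i = 0.23×1.6502 + 0.24×0.1716 + 0.10×0.3506 + 0.19×0.4861 + 0.24×0.9905 = 0.7859

0.786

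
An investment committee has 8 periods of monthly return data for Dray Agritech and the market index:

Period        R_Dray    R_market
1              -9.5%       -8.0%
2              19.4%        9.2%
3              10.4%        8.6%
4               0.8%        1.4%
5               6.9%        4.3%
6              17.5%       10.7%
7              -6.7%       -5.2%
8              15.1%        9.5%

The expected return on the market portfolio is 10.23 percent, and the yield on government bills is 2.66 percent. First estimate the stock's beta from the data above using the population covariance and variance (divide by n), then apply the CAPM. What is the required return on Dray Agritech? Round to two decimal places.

13.95%

Mean R_i = (-9.5 + 19.4 + 10.4 + 0.8 + 6.9 + 17.5 − 6.7 + 15.1) / 8 = 6.7375%
Mean R_m = (-8.0 + 9.2 + 8.6 + 1.4 + 4.3 + 10.7 − 5.2 + 9.5) / 8 = 3.8125%
Σ(R_i − R̄_i)(R_m − R̄_m) = 534.7563  ⇒  Cov = 534.7563 / 8 = 66.8445
Σ(R_m − R̄_m)² = 358.5488  ⇒  Var(R_m) = 358.5488 / 8 = 44.8186
β = Cov / Var(R_m) = 66.8445 / 44.8186 = 1.4914
MRP = 10.23% − 2.66% = 7.57%
E(R) = R_f + β × MRP = 2.66% + 1.4914 × 7.57% = 13.95%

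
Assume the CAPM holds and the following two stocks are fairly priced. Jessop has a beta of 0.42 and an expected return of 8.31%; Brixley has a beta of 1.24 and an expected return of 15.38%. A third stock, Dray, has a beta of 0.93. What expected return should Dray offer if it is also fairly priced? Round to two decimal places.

MRP (SML slope) = (15.38% − 8.31%) / (1.24 − 0.42) = 7.07% / 0.82 = 8.6220%
R_f (intercept) = 8.31% − 0.42 × 8.6220% = 4.6888%
E(R_Dray) = R_f + β × MRP = 4.6888% + 0.93 × 8.6220% = 12.71%

12.71%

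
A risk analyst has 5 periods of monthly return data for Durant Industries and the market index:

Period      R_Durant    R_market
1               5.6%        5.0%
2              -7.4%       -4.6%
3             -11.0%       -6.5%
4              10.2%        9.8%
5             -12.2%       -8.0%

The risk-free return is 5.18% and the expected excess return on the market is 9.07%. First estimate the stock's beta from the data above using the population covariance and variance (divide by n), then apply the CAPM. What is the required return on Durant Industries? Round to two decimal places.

16.98%

Mean R_i = (5.6 − 7.4 − 11.0 + 10.2 − 12.2) / 5 = -2.9600%
Mean R_m = (5.0 − 4.6 − 6.5 + 9.8 − 8.0) / 5 = -0.8600%
Σ(R_i − R̄_i)(R_m − R̄_m) = 318.3720  ⇒  Cov = 318.3720 / 5 = 63.6744
Σ(R_m − R̄_m)² = 244.7520  ⇒  Var(R_m) = 244.7520 / 5 = 48.9504
β = Cov / Var(R_m) = 63.6744 / 48.9504 = 1.3008
E(R) = R_f + β × MRP = 5.18% + 1.3008 × 9.07% = 16.98%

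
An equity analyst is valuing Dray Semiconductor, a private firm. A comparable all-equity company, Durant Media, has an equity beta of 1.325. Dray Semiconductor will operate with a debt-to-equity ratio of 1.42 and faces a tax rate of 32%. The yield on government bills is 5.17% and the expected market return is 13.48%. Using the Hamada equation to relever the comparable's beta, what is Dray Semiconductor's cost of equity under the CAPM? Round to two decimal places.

β_L = β_U × [1 + (1 − t)(D/E)] = 1.325 × [1 + (1 − 0.32) × 1.42]
    = 1.325 × [1 + 0.68 × 1.42] = 1.325 × 1.9656 = 2.6044
MRP = 13.48% − 5.17% = 8.31%
E(R) = R_f + β_L × MRP = 5.17% + 2.6044 × 8.31% = 26.81%

26.81%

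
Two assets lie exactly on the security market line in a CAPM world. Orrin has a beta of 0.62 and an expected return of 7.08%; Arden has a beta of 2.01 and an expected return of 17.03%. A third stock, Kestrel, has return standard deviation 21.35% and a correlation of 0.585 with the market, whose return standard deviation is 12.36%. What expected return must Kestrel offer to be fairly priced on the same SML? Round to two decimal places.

9.88%

MRP = (17.03% − 7.08%) / (2.01 − 0.62) = 7.1583%
R_f = 7.08% − 0.62 × 7.1583% = 2.6419%
β_Kestrel = ρ·σ_i/σ_m = 0.585 × 21.35 / 12.36 = 1.0105
E(R_Kestrel) = R_f + β × MRP = 2.6419% + 1.0105 × 7.1583% = 9.88%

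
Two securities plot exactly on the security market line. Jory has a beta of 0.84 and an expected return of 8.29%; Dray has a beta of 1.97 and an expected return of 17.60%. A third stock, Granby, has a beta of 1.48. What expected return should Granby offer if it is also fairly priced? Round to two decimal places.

13.56%

MRP (SML slope) = (17.60% − 8.29%) / (1.97 − 0.84) = 9.31% / 1.13 = 8.2389%
R_f (intercept) = 8.29% − 0.84 × 8.2389% = 1.3693%
E(R_Granby) = R_f + β × MRP = 1.3693% + 1.48 × 8.2389% = 13.56%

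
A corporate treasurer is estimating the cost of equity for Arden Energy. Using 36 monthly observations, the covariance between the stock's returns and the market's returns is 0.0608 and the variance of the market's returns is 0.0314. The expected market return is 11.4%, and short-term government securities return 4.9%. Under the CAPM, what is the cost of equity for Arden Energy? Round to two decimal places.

17.49%

β = Cov(R_i, R_m) / Var(R_m) = 0.0608 / 0.0314 = 1.9363
MRP = 11.4% − 4.9% = 6.50%
E(R) = R_f + β × MRP = 4.9% + 1.9363 × 6.5% = 17.49%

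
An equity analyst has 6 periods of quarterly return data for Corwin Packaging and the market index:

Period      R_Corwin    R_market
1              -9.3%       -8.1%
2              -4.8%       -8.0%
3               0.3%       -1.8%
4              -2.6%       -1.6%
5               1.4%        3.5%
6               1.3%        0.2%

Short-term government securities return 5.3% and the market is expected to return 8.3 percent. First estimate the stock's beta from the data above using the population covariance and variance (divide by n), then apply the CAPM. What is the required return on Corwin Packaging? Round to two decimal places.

7.74%

Mean R_i = (-9.3 − 4.8 + 0.3 − 2.6 + 1.4 + 1.3) / 6 = -2.2833%
Mean R_m = (-8.1 − 8.0 − 1.8 − 1.6 + 3.5 + 0.2) / 6 = -2.6333%
Σ(R_i − R̄_i)(R_m − R̄_m) = 86.4333  ⇒  Cov = 86.4333 / 6 = 14.4056
Σ(R_m − R̄_m)² = 106.0933  ⇒  Var(R_m) = 106.0933 / 6 = 17.6822
β = Cov / Var(R_m) = 14.4056 / 17.6822 = 0.8147
MRP = 8.3% − 5.3% = 3.00%
E(R) = R_f + β × MRP = 5.3% + 0.8147 × 3.0% = 7.74%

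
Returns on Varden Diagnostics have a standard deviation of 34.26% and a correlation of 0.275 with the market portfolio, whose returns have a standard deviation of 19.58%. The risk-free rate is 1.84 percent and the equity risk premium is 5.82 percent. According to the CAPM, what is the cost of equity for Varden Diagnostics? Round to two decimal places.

β = ρ × σ_i / σ_m = 0.275 × 34.26% / 19.58% = 0.4812
E(R) = 1.84% + 0.4812 × 5.82% = 4.64%

4.64%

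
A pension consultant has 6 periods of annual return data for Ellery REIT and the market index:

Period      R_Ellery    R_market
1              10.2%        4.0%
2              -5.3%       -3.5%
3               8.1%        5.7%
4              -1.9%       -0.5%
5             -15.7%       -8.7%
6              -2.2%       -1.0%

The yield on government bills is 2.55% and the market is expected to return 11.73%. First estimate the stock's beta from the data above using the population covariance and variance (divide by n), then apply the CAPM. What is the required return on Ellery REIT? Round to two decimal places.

Mean R_i = (10.2 − 5.3 + 8.1 − 1.9 − 15.7 − 2.2) / 6 = -1.1333%
Mean R_m = (4.0 − 3.5 + 5.7 − 0.5 − 8.7 − 1.0) / 6 = -0.6667%
Σ(R_i − R̄_i)(R_m − R̄_m) = 240.7267  ⇒  Cov = 240.7267 / 6 = 40.1211
Σ(R_m − R̄_m)² = 135.0133  ⇒  Var(R_m) = 135.0133 / 6 = 22.5022
β = Cov / Var(R_m) = 40.1211 / 22.5022 = 1.7830
MRP = 11.73% − 2.55% = 9.18%
E(R) = R_f + β × MRP = 2.55% + 1.7830 × 9.18% = 18.92%

18.92%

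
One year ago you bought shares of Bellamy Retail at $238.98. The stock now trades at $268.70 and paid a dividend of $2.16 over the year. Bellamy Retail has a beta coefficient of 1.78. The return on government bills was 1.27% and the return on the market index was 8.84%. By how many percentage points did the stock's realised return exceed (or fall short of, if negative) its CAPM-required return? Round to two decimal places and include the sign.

-1.40%

Realised HPR = (P1 + D1 − P0) / P0 = (268.70 + 2.16 − 238.98) / 238.98 = 31.88 / 238.98 = 13.3400%
MRP = 8.84% − 1.27% = 7.57%
CAPM required = R_f + β·MRP = 1.27% + 1.78 × 7.57% = 14.7446%
α = realised − required = 13.3400% − 14.7446% = -1.40%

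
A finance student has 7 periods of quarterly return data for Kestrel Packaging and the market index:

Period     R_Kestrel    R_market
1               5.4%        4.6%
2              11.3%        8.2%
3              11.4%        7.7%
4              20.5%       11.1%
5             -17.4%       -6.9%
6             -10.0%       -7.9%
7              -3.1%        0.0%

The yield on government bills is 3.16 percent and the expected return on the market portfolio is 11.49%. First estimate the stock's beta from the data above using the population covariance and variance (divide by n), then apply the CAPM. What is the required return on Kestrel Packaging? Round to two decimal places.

17.55%

Mean R_i = (5.4 + 11.3 + 11.4 + 20.5 − 17.4 − 10.0 − 3.1) / 7 = 2.5857%
Mean R_m = (4.6 + 8.2 + 7.7 + 11.1 − 6.9 − 7.9 + 0.0) / 7 = 2.4000%
Σ(R_i − R̄_i)(R_m − R̄_m) = 588.4500  ⇒  Cov = 588.4500 / 7 = 84.0643
Σ(R_m − R̄_m)² = 340.6000  ⇒  Var(R_m) = 340.6000 / 7 = 48.6571
β = Cov / Var(R_m) = 84.0643 / 48.6571 = 1.7277
MRP = 11.49% − 3.16% = 8.33%
E(R) = R_f + β × MRP = 3.16% + 1.7277 × 8.33% = 17.55%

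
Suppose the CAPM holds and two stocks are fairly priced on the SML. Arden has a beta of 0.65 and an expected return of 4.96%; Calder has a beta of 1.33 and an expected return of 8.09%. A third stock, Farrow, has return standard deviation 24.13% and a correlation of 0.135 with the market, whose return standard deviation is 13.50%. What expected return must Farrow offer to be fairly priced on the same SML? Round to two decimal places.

MRP = (8.09% − 4.96%) / (1.33 − 0.65) = 4.6029%
R_f = 4.96% − 0.65 × 4.6029% = 1.9681%
β_Farrow = ρ·σ_i/σ_m = 0.135 × 24.13 / 13.50 = 0.2413
E(R_Farrow) = R_f + β × MRP = 1.9681% + 0.2413 × 4.6029% = 3.08%

3.08%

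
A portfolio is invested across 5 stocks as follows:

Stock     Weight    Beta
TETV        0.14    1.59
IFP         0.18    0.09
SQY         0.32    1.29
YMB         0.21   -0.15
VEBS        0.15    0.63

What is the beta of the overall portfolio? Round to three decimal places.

0.715

β_P = Σ w_i β_i = 0.14×1.59 + 0.18×0.09 + 0.32×1.29 + 0.21×-0.15 + 0.15×0.63 = 0.7146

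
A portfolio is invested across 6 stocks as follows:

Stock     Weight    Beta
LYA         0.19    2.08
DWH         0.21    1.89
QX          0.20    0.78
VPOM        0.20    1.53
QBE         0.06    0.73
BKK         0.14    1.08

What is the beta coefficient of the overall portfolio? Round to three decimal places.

1.449

β_P = Σ w_i β_i = 0.19×2.08 + 0.21×1.89 + 0.20×0.78 + 0.20×1.53 + 0.06×0.73 + 0.14×1.08 = 1.4491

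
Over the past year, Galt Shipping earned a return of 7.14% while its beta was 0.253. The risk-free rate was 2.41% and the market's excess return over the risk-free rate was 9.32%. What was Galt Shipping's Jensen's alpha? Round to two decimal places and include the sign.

+2.37%

CAPM benchmark = R_f + β(R_m − R_f) = 2.41% + 0.253 × 9.32% = 4.76796%
α = actual − benchmark = 7.14% − 4.76796% = +2.37%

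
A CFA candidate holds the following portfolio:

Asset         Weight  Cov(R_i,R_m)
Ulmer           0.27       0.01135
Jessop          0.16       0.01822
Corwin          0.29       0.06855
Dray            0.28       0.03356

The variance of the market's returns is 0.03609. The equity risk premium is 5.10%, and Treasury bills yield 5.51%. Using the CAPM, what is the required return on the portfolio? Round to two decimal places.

10.49%

β_Ulmer = 0.01135 / 0.03609 = 0.3145
β_Jessop = 0.01822 / 0.03609 = 0.5048
β_Corwin = 0.06855 / 0.03609 = 1.8994
β_Dray = 0.03356 / 0.03609 = 0.9299
β_P = Σ w_i β_i = 0.27×0.3145 + 0.16×0.5048 + 0.29×1.8994 + 0.28×0.9299 = 0.9769
E(R_P) = R_f + β_P × MRP = 5.51% + 0.9769 × 5.10% = 10.49%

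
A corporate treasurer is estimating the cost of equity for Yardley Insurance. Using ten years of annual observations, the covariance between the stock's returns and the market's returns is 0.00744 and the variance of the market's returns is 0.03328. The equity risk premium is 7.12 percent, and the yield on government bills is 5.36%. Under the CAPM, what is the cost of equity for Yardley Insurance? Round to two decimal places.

6.95%

β = Cov(R_i, R_m) / Var(R_m) = 0.00744 / 0.03328 = 0.2236
E(R) = R_f + β × MRP = 5.36% + 0.2236 × 7.12% = 6.95%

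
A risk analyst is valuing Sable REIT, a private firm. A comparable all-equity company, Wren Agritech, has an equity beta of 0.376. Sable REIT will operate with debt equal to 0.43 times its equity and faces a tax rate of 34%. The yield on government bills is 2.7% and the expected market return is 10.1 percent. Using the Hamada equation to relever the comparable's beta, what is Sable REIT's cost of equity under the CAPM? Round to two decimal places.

β_L = β_U × [1 + (1 − t)(D/E)] = 0.376 × [1 + (1 − 0.34) × 0.43]
    = 0.376 × [1 + 0.66 × 0.43] = 0.376 × 1.2838 = 0.4827
MRP = 10.1% − 2.7% = 7.40%
E(R) = R_f + β_L × MRP = 2.7% + 0.4827 × 7.4% = 6.27%

6.27%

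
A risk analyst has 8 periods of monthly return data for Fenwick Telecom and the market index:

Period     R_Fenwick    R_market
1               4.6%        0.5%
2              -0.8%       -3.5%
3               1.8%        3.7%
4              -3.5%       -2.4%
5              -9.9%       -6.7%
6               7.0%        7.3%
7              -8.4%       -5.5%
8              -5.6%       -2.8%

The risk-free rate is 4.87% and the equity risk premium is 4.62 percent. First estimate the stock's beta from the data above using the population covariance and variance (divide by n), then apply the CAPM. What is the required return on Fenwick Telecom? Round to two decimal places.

Mean R_i = (4.6 − 0.8 + 1.8 − 3.5 − 9.9 + 7.0 − 8.4 − 5.6) / 8 = -1.8500%
Mean R_m = (0.5 − 3.5 + 3.7 − 2.4 − 6.7 + 7.3 − 5.5 − 2.8) / 8 = -1.1750%
Σ(R_i − R̄_i)(R_m − R̄_m) = 182.0800  ⇒  Cov = 182.0800 / 8 = 22.7600
Σ(R_m − R̄_m)² = 157.1750  ⇒  Var(R_m) = 157.1750 / 8 = 19.6469
β = Cov / Var(R_m) = 22.7600 / 19.6469 = 1.1585
E(R) = R_f + β × MRP = 4.87% + 1.1585 × 4.62% = 10.22%

10.22%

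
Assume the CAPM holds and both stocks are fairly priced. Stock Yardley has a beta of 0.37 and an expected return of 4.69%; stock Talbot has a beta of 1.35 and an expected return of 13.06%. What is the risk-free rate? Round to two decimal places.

Both satisfy E(R) = R_f + β·MRP, so the slope of the SML is
MRP = (13.06% − 4.69%) / (1.35 − 0.37) = 8.37% / 0.98 = 8.5408%
R_f = E(R_Yardley) − β_Yardley·MRP = 4.69% − 0.37 × 8.5408% = 1.5299%

1.53%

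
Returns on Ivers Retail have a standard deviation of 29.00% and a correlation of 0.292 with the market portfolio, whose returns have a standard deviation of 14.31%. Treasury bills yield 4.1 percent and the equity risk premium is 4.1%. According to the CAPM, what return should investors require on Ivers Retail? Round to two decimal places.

β = ρ × σ_i / σ_m = 0.292 × 29.00% / 14.31% = 0.5918
E(R) = 4.1% + 0.5918 × 4.1% = 6.53%

6.53%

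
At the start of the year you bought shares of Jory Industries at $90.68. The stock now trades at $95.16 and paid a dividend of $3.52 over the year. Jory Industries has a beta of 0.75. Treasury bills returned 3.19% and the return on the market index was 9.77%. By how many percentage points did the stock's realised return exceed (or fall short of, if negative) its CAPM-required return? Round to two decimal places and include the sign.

Realised HPR = (P1 + D1 − P0) / P0 = (95.16 + 3.52 − 90.68) / 90.68 = 8.00 / 90.68 = 8.8222%
MRP = 9.77% − 3.19% = 6.58%
CAPM required = R_f + β·MRP = 3.19% + 0.75 × 6.58% = 8.1250%
α = realised − required = 8.8222% − 8.1250% = +0.70%

+0.70%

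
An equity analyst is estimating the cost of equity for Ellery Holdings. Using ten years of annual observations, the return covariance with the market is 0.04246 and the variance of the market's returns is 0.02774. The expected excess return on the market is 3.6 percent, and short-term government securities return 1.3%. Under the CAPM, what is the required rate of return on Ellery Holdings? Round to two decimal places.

6.81%

β = Cov(R_i, R_m) / Var(R_m) = 0.04246 / 0.02774 = 1.5306
E(R) = R_f + β × MRP = 1.3% + 1.5306 × 3.6% = 6.81%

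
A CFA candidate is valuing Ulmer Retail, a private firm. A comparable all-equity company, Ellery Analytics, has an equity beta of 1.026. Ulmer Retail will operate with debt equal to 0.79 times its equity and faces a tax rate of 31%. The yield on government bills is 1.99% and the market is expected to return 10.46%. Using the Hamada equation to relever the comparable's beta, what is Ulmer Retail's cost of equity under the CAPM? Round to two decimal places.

β_L = β_U × [1 + (1 − t)(D/E)] = 1.026 × [1 + (1 − 0.31) × 0.79]
    = 1.026 × [1 + 0.69 × 0.79] = 1.026 × 1.5451 = 1.5853
MRP = 10.46% − 1.99% = 8.47%
E(R) = R_f + β_L × MRP = 1.99% + 1.5853 × 8.47% = 15.42%

15.42%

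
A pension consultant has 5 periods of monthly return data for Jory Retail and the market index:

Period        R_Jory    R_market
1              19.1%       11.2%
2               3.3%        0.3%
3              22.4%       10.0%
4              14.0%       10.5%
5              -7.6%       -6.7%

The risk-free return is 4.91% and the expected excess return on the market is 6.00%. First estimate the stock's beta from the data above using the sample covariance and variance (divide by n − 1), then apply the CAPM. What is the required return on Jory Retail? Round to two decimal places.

13.88%

Mean R_i = (19.1 + 3.3 + 22.4 + 14.0 − 7.6) / 5 = 10.2400%
Mean R_m = (11.2 + 0.3 + 10.0 + 10.5 − 6.7) / 5 = 5.0600%
Σ(R_i − R̄_i)(R_m − R̄_m) = 377.7580  ⇒  Cov = 377.7580 / 4 = 94.4395
Σ(R_m − R̄_m)² = 252.6520  ⇒  Var(R_m) = 252.6520 / 4 = 63.1630
β = Cov / Var(R_m) = 94.4395 / 63.1630 = 1.4952
E(R) = R_f + β × MRP = 4.91% + 1.4952 × 6.00% = 13.88%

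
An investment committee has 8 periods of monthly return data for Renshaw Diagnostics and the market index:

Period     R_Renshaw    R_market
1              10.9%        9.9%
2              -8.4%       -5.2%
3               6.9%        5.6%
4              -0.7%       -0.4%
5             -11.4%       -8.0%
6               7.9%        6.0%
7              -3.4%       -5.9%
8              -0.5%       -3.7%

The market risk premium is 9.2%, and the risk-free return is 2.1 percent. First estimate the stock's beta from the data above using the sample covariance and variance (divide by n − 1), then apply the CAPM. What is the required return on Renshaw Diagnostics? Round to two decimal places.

12.71%

Mean R_i = (10.9 − 8.4 + 6.9 − 0.7 − 11.4 + 7.9 − 3.4 − 0.5) / 8 = 0.1625%
Mean R_m = (9.9 − 5.2 + 5.6 − 0.4 − 8.0 + 6.0 − 5.9 − 3.7) / 8 = -0.2125%
Σ(R_i − R̄_i)(R_m − R̄_m) = 351.2963  ⇒  Cov = 351.2963 / 7 = 50.1852
Σ(R_m − R̄_m)² = 304.7088  ⇒  Var(R_m) = 304.7088 / 7 = 43.5298
β = Cov / Var(R_m) = 50.1852 / 43.5298 = 1.1529
E(R) = R_f + β × MRP = 2.1% + 1.1529 × 9.2% = 12.71%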